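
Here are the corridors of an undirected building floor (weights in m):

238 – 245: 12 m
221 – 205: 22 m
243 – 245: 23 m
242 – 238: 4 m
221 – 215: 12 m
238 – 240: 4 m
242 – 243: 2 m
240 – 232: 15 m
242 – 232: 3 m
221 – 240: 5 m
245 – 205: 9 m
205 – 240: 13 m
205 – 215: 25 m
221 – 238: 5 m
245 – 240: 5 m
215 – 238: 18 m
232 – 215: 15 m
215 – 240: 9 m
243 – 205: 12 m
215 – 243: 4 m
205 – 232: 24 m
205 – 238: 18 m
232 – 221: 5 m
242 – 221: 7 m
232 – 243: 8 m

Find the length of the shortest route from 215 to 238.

Settle nodes by increasing distance from 215:
215: 0
243: 4  (via 215)
242: 6  (via 243)
240: 9  (via 215)
232: 9  (via 242)
238: 10  (via 242)
Shortest route: 215 → 243 → 242 → 238 = 10 m.

10 m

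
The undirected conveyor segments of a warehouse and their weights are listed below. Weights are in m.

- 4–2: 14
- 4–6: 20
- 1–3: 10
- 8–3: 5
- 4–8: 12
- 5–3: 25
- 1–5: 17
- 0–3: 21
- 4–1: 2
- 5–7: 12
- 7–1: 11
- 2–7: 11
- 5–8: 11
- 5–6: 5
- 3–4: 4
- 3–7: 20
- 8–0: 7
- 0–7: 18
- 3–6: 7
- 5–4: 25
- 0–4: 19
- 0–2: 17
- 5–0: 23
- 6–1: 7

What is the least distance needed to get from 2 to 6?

23 m

Candidate routes:
2 → 7 → 5 → 6: 11+12+5 = 28
2 → 7 → 1 → 6: 11+11+7 = 29
2 → 4 → 1 → 6: 14+2+7 = 23
2 → 4 → 3 → 6: 14+4+7 = 25
Cheapest is 2 → 4 → 1 → 6 at 23 m.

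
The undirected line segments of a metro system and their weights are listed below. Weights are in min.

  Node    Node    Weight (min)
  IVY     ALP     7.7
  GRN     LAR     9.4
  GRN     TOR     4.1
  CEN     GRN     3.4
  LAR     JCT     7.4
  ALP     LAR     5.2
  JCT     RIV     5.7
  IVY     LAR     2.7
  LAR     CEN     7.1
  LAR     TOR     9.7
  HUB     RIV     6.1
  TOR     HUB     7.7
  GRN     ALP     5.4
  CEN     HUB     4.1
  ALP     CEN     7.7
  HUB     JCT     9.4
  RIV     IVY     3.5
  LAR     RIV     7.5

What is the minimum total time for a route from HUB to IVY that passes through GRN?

19.6 min

Shortest HUB→GRN: HUB → CEN → GRN = 7.5
Shortest GRN→IVY: GRN → LAR → IVY = 12.1
Total via GRN: 7.5 + 12.1 = 19.6 min.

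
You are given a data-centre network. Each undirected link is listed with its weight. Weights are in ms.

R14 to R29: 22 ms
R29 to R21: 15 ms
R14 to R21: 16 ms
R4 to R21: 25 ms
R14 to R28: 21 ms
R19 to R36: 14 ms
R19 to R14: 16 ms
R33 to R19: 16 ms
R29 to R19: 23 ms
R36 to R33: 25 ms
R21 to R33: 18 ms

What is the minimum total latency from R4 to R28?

Candidate routes:
R4–R21–R14–R28: 25+16+21 = 62
R4–R21–R29–R14–R28: 25+15+22+21 = 83
The minimum is 62 ms via R4–R21–R14–R28.

62 ms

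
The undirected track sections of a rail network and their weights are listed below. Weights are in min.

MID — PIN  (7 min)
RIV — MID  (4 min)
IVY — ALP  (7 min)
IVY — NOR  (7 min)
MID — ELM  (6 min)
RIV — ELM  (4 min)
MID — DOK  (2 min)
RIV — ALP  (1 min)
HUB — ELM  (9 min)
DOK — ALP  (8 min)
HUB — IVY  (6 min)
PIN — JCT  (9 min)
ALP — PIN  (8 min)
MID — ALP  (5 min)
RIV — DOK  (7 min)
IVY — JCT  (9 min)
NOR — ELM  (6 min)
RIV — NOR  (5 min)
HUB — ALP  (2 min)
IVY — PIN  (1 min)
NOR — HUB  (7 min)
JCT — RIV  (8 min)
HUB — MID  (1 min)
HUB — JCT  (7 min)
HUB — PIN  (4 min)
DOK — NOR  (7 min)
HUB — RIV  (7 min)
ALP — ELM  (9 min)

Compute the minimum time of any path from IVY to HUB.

5 min

Enumerating some paths:
IVY → HUB: 6 = 6
IVY → PIN → HUB: 1+4 = 5
IVY → ALP → HUB: 7+2 = 9
IVY → PIN → MID → HUB: 1+7+1 = 9
The minimum is 5 min via IVY → PIN → HUB.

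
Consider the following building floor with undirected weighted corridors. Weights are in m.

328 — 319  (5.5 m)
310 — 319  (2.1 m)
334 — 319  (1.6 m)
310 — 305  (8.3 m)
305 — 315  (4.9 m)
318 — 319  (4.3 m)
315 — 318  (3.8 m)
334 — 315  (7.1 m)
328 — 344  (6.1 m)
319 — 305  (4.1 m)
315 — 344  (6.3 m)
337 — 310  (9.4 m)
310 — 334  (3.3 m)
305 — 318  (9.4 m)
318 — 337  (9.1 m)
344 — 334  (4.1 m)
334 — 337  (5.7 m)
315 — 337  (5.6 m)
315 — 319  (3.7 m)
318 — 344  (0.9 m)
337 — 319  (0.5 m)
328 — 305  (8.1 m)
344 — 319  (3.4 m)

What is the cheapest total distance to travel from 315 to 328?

Compare a few routes:
315 - 337 - 319 - 328: 5.6+0.5+5.5 = 11.6
315 - 318 - 344 - 328: 3.8+0.9+6.1 = 10.8
315 - 344 - 328: 6.3+6.1 = 12.4
315 - 319 - 328: 3.7+5.5 = 9.2
The minimum is 9.2 m via 315 - 319 - 328.

9.2 m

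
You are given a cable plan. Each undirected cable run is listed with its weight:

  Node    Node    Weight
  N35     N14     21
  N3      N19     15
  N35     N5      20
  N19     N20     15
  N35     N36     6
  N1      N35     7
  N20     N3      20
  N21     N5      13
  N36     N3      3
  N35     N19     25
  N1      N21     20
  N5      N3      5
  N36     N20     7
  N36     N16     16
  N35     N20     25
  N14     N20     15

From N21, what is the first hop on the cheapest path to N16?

N5

Compare a few routes:
N21 - N5 - N3 - N36 - N16: 13+5+3+16 = 37
N21 - N5 - N35 - N36 - N16: 13+20+6+16 = 55
N21 - N1 - N35 - N36 - N16: 20+7+6+16 = 49
Cheapest is N21 - N5 - N3 - N36 - N16 at 37.
So from N21 the first move is to N5.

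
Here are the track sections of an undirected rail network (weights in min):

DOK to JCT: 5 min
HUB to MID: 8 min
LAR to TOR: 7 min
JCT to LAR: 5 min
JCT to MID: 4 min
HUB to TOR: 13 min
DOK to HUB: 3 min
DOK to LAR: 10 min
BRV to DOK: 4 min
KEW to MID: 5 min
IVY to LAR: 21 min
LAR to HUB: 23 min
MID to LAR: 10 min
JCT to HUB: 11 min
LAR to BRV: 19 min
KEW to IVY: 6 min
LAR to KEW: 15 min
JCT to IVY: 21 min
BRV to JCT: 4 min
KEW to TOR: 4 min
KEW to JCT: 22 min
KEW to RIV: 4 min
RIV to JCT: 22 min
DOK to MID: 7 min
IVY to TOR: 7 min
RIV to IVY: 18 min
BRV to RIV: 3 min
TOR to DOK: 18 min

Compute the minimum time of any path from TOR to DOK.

15 min

Enumerating some paths:
TOR - KEW - RIV - BRV - DOK: 4+4+3+4 = 15
TOR - HUB - DOK: 13+3 = 16
The minimum is 15 min via TOR - KEW - RIV - BRV - DOK.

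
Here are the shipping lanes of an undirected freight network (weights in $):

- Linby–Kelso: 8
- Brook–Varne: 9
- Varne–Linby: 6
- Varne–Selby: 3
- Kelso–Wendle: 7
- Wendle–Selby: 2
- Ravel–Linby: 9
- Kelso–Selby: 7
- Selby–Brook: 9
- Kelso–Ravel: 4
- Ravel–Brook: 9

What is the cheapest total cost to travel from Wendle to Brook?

Enumerating some paths:
Wendle–Selby–Varne–Brook: 2+3+9 = 14
Wendle–Selby–Brook: 2+9 = 11
The minimum is $11 via Wendle–Selby–Brook.

$11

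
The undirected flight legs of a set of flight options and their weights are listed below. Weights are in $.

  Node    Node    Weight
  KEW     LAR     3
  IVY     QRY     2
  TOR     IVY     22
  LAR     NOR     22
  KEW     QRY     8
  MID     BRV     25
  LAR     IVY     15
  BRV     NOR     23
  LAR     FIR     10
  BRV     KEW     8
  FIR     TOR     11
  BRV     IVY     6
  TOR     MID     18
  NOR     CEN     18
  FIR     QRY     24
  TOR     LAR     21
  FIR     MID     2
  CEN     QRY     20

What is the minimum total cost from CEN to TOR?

$44

Compare a few routes:
CEN–QRY–KEW–LAR–FIR–TOR: 20+8+3+10+11 = 52
CEN–QRY–KEW–LAR–TOR: 20+8+3+21 = 52
CEN–QRY–IVY–TOR: 20+2+22 = 44
Cheapest is CEN–QRY–IVY–TOR at $44.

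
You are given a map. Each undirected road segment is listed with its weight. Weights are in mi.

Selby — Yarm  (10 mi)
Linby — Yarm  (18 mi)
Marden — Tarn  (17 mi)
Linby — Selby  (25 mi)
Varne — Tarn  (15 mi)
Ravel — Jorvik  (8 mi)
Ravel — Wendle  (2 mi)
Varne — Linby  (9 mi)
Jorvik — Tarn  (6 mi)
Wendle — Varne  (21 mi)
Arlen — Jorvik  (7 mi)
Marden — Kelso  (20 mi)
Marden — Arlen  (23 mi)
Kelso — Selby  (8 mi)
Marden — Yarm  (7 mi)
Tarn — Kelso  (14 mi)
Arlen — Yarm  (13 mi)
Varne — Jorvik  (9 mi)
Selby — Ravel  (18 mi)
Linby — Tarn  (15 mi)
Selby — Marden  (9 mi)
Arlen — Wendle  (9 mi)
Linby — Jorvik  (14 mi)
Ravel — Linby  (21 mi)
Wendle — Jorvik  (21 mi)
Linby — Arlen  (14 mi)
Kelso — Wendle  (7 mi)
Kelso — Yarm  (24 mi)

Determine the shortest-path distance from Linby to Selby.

Running Dijkstra from Linby:
Linby: 0
Varne: 9  (via Linby)
Jorvik: 14  (via Linby)
Arlen: 14  (via Linby)
Tarn: 15  (via Linby)
Yarm: 18  (via Linby)
Ravel: 21  (via Linby)
Wendle: 23  (via Arlen)
Selby: 25  (via Linby)
Shortest route: Linby → Selby = 25 mi.

25 mi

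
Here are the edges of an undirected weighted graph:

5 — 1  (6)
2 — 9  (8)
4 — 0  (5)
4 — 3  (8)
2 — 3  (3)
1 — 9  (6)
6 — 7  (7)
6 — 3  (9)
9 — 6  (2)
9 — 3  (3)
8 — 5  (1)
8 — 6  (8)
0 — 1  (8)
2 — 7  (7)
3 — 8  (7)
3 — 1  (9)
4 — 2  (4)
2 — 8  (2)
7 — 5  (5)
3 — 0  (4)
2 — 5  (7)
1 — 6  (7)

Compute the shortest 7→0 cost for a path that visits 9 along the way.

Shortest 7→9: 7–6–9 = 9
Shortest 9→0: 9–3–0 = 7
Total via 9: 9 + 7 = 16.

16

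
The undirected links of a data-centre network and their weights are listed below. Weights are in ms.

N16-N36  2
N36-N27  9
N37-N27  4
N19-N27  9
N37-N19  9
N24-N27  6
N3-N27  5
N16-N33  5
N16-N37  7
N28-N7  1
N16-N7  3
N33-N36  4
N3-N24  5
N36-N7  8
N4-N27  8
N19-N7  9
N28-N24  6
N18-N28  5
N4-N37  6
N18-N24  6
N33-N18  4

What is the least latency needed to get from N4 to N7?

16 ms

Enumerating some paths:
N4 - N37 - N16 - N7: 6+7+3 = 16
N4 - N27 - N24 - N28 - N7: 8+6+6+1 = 21
N4 - N27 - N37 - N16 - N7: 8+4+7+3 = 22
Cheapest is N4 - N37 - N16 - N7 at 16 ms.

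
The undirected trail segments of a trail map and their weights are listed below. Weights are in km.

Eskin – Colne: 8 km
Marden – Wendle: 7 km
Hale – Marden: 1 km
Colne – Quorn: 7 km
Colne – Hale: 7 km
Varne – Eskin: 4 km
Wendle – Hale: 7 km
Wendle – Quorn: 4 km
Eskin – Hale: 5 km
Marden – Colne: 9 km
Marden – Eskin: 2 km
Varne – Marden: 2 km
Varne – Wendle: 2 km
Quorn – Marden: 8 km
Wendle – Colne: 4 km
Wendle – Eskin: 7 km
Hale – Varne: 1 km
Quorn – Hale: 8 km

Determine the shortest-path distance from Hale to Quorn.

Compare a few routes:
Hale–Varne–Wendle–Quorn: 1+2+4 = 7
Hale–Marden–Varne–Wendle–Quorn: 1+2+2+4 = 9
Hale–Quorn: 8 = 8
The minimum is 7 km via Hale–Varne–Wendle–Quorn.

7 km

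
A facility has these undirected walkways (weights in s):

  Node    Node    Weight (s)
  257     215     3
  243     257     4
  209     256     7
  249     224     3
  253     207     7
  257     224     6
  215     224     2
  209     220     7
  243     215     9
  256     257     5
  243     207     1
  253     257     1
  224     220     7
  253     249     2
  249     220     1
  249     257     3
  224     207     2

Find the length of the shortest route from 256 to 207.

Compare a few routes:
256–257–224–207: 5+6+2 = 13
256–257–243–207: 5+4+1 = 10
256–257–215–224–207: 5+3+2+2 = 12
256–257–249–224–207: 5+3+3+2 = 13
The minimum is 10 s via 256–257–243–207.

10 s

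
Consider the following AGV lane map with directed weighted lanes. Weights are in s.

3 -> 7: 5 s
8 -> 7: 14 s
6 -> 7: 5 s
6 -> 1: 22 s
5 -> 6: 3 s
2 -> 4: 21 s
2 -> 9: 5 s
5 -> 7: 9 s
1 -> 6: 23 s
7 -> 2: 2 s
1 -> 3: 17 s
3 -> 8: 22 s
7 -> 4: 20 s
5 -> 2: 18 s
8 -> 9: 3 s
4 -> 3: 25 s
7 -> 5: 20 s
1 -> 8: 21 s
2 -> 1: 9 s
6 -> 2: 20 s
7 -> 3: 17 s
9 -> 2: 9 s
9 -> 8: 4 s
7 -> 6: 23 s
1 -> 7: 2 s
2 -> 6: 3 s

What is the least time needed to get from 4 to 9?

Shortest distances from 4:
4: 0
3: 25  (via 4)
7: 30  (via 3)
2: 32  (via 7)
6: 35  (via 2)
9: 37  (via 2)
Shortest route: 4 → 3 → 7 → 2 → 9 = 37 s.

37 s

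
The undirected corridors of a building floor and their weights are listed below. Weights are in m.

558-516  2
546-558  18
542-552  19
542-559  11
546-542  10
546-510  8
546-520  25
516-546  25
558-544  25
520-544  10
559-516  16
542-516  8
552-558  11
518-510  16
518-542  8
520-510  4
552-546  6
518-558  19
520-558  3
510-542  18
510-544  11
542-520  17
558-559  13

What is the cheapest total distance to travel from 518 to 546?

Enumerating some paths:
518–542–546: 8+10 = 18
518–510–546: 16+8 = 24
The minimum is 18 m via 518–542–546.

18 m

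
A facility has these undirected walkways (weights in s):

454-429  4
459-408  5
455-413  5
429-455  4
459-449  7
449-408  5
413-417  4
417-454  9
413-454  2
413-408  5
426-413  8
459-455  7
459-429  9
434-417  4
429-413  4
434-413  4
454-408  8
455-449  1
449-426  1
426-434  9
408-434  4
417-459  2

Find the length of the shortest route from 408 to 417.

7 s

Enumerating some paths:
408 - 459 - 417: 5+2 = 7
408 - 434 - 417: 4+4 = 8
The minimum is 7 s via 408 - 459 - 417.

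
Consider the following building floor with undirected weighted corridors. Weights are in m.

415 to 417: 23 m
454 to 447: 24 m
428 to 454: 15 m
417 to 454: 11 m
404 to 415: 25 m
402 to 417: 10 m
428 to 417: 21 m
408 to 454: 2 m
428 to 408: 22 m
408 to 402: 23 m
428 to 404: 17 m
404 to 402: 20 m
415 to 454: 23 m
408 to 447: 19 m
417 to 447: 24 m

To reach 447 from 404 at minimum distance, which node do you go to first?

Compare a few routes:
404 - 428 - 408 - 447: 17+22+19 = 58
404 - 428 - 454 - 447: 17+15+24 = 56
404 - 428 - 454 - 408 - 447: 17+15+2+19 = 53
404 - 402 - 417 - 447: 20+10+24 = 54
Cheapest is 404 - 428 - 454 - 408 - 447 at 53 m.
So from 404 the first move is to 428.

428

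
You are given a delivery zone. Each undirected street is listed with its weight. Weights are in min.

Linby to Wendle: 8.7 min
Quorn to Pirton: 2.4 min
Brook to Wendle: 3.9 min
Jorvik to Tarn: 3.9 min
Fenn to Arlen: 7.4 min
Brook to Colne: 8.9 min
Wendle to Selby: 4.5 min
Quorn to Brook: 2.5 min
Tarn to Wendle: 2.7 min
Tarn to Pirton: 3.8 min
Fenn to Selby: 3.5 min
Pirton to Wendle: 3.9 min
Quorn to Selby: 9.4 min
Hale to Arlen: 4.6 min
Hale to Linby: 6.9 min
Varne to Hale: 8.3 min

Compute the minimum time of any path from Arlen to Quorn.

20.3 min

Enumerating some paths:
Arlen - Fenn - Selby - Wendle - Pirton - Quorn: 7.4+3.5+4.5+3.9+2.4 = 21.7
Arlen - Fenn - Selby - Quorn: 7.4+3.5+9.4 = 20.3
Arlen - Fenn - Selby - Wendle - Brook - Quorn: 7.4+3.5+4.5+3.9+2.5 = 21.8
Cheapest is Arlen - Fenn - Selby - Quorn at 20.3 min.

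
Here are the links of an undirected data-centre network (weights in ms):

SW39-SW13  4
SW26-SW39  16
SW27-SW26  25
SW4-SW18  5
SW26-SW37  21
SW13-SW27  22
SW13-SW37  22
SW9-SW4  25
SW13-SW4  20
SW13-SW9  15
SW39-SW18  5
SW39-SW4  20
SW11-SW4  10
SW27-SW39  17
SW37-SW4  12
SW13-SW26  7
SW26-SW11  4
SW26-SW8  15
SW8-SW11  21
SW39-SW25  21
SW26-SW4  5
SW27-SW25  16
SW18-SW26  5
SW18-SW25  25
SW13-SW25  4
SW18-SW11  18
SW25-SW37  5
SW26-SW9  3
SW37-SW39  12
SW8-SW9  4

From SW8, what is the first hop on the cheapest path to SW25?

SW9

Candidate routes:
SW8 - SW9 - SW26 - SW18 - SW39 - SW13 - SW25: 4+3+5+5+4+4 = 25
SW8 - SW9 - SW13 - SW25: 4+15+4 = 23
SW8 - SW9 - SW26 - SW13 - SW25: 4+3+7+4 = 18
The minimum is 18 ms via SW8 - SW9 - SW26 - SW13 - SW25.
So from SW8 the first move is to SW9.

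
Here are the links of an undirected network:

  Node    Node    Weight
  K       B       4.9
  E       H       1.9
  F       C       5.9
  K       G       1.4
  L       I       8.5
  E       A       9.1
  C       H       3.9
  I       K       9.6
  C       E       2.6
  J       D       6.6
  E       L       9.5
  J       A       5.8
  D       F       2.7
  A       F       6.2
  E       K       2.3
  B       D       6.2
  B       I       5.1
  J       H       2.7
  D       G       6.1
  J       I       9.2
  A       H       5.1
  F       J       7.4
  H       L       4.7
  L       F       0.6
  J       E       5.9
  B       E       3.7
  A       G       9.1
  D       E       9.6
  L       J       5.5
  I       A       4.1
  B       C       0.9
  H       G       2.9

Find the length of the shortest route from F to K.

Candidate routes:
F–L–H–E–K: 0.6+4.7+1.9+2.3 = 9.5
F–C–E–K: 5.9+2.6+2.3 = 10.8
F–L–H–G–K: 0.6+4.7+2.9+1.4 = 9.6
F–D–G–K: 2.7+6.1+1.4 = 10.2
The minimum is 9.5 via F–L–H–E–K.

9.5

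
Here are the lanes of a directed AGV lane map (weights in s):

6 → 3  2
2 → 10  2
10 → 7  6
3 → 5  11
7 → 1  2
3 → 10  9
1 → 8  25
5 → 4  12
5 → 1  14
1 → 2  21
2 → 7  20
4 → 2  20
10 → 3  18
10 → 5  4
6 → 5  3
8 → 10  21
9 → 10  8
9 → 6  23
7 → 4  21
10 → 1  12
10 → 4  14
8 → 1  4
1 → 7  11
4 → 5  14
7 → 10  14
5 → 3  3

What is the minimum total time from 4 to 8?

53 s

Compare a few routes:
4 - 2 - 10 - 1 - 8: 20+2+12+25 = 59
4 - 5 - 1 - 8: 14+14+25 = 53
4 - 2 - 10 - 7 - 1 - 8: 20+2+6+2+25 = 55
The minimum is 53 s via 4 - 5 - 1 - 8.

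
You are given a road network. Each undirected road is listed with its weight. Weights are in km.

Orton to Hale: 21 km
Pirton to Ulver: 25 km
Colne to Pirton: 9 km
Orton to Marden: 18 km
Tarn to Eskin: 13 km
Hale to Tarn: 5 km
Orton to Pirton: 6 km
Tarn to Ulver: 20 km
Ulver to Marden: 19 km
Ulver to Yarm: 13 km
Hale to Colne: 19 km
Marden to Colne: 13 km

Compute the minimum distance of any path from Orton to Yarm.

Enumerating some paths:
Orton - Pirton - Colne - Marden - Ulver - Yarm: 6+9+13+19+13 = 60
Orton - Pirton - Ulver - Yarm: 6+25+13 = 44
Orton - Hale - Tarn - Ulver - Yarm: 21+5+20+13 = 59
Orton - Marden - Ulver - Yarm: 18+19+13 = 50
Cheapest is Orton - Pirton - Ulver - Yarm at 44 km.

44 km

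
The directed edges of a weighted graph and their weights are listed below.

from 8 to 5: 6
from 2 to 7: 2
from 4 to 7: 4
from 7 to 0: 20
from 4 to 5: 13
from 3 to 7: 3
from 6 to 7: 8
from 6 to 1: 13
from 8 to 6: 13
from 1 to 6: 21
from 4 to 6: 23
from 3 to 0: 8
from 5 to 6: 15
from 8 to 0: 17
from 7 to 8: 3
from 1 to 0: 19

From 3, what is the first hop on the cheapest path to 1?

7

Enumerating some paths:
3 - 7 - 8 - 5 - 6 - 1: 3+3+6+15+13 = 40
3 - 7 - 8 - 6 - 1: 3+3+13+13 = 32
Cheapest is 3 - 7 - 8 - 6 - 1 at 32.
So from 3 the first move is to 7.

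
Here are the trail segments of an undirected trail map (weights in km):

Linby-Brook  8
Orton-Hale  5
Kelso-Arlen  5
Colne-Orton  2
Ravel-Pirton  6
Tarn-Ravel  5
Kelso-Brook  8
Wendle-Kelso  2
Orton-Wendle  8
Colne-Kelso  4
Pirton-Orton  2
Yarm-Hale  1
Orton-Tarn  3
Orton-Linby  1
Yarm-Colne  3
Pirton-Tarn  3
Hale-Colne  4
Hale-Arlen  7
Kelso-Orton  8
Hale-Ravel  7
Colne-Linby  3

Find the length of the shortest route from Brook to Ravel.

Running Dijkstra from Brook:
Brook: 0
Linby: 8  (via Brook)
Kelso: 8  (via Brook)
Orton: 9  (via Linby)
Wendle: 10  (via Kelso)
Pirton: 11  (via Orton)
Colne: 11  (via Linby)
Tarn: 12  (via Orton)
Arlen: 13  (via Kelso)
Yarm: 14  (via Colne)
Hale: 14  (via Orton)
Ravel: 17  (via Pirton)
Shortest route: Brook–Linby–Orton–Pirton–Ravel = 17 km.

17 km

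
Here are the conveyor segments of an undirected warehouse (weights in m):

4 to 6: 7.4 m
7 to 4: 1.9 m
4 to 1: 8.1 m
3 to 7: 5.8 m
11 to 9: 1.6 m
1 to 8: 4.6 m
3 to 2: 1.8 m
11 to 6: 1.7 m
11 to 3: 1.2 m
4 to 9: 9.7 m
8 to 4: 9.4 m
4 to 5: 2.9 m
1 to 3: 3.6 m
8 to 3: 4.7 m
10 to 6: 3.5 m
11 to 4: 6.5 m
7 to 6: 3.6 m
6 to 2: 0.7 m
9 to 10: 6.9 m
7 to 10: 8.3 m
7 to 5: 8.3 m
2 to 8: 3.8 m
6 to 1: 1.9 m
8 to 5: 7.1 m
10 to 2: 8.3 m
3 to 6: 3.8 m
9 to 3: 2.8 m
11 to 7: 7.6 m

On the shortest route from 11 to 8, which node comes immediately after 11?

Candidate routes:
11–3–8: 1.2+4.7 = 5.9
11–3–2–8: 1.2+1.8+3.8 = 6.8
11–6–2–8: 1.7+0.7+3.8 = 6.2
The minimum is 5.9 m via 11–3–8.
So from 11 the first move is to 3.

3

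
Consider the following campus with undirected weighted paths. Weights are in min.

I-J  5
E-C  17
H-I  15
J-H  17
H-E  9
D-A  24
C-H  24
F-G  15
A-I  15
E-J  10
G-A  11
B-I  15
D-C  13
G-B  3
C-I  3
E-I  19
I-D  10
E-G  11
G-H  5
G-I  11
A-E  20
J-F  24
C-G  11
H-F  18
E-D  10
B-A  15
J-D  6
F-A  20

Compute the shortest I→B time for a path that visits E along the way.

Shortest I→E: I–J–E = 15
Best E to B: E–G–B costing 14
Total via E: 15 + 14 = 29 min.

29 min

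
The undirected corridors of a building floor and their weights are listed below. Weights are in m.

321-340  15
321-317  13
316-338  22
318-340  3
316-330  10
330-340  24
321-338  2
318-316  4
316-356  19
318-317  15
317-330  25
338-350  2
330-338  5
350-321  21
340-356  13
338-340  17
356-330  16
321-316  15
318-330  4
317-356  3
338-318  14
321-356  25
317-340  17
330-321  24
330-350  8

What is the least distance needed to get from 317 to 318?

15 m

Candidate routes:
317 → 356 → 340 → 318: 3+13+3 = 19
317 → 318: 15 = 15
317 → 340 → 318: 17+3 = 20
The minimum is 15 m via 317 → 318.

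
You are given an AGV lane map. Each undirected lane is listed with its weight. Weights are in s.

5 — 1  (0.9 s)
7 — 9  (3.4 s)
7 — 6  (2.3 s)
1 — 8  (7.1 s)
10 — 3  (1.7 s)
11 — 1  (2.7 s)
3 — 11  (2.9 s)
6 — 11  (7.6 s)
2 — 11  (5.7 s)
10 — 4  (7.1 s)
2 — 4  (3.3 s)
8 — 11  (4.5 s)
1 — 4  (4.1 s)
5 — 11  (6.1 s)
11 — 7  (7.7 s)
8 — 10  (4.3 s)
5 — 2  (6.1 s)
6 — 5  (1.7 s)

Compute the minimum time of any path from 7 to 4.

9 s

Shortest distances from 7:
7: 0
6: 2.3  (via 7)
9: 3.4  (via 7)
5: 4  (via 6)
1: 4.9  (via 5)
11: 7.6  (via 1)
4: 9  (via 1)
Shortest route: 7–6–5–1–4 = 9 s.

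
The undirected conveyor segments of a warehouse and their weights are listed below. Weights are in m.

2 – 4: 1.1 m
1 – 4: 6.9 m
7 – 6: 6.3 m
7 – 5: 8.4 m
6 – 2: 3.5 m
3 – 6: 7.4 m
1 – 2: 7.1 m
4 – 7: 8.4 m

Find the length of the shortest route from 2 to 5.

Candidate routes:
2 → 6 → 7 → 5: 3.5+6.3+8.4 = 18.2
2 → 1 → 4 → 7 → 5: 7.1+6.9+8.4+8.4 = 30.8
2 → 4 → 7 → 5: 1.1+8.4+8.4 = 17.9
The minimum is 17.9 m via 2 → 4 → 7 → 5.

17.9 m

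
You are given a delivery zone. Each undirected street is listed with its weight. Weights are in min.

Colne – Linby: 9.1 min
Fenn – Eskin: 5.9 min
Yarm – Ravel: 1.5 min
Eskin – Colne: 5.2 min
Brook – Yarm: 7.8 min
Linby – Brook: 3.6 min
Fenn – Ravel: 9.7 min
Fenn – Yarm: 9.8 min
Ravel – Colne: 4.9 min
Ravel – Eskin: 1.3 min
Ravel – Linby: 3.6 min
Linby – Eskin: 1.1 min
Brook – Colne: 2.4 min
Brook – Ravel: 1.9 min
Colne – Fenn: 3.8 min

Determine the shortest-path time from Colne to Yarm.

Settle nodes by increasing distance from Colne:
Colne: 0
Brook: 2.4  (via Colne)
Fenn: 3.8  (via Colne)
Ravel: 4.3  (via Brook)
Eskin: 5.2  (via Colne)
Yarm: 5.8  (via Ravel)
Shortest route: Colne–Brook–Ravel–Yarm = 5.8 min.

5.8 min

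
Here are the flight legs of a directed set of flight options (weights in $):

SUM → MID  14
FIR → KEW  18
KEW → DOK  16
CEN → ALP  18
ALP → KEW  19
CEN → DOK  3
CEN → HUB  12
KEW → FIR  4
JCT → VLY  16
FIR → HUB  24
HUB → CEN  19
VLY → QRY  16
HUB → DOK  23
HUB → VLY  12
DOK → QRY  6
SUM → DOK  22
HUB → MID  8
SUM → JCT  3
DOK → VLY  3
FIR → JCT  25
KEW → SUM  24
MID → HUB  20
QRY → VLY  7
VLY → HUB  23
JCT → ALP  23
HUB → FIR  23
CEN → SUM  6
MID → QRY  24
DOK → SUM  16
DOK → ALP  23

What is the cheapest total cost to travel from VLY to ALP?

$60

Shortest distances from VLY:
VLY: 0
QRY: 16  (via VLY)
HUB: 23  (via VLY)
MID: 31  (via HUB)
CEN: 42  (via HUB)
DOK: 45  (via CEN)
FIR: 46  (via HUB)
SUM: 48  (via CEN)
JCT: 51  (via SUM)
ALP: 60  (via CEN)
Shortest route: VLY–HUB–CEN–ALP = $60.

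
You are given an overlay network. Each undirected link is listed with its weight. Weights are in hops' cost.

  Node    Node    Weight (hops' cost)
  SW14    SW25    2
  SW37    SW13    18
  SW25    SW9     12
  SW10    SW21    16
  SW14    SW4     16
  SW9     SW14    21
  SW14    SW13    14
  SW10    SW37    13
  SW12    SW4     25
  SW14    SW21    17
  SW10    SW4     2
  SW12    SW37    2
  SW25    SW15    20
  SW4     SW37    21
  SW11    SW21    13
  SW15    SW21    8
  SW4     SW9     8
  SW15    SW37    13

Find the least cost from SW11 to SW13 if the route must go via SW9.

Shortest SW11→SW9: SW11–SW21–SW10–SW4–SW9 = 39
Best SW9 to SW13: SW9–SW25–SW14–SW13 costing 28
Total via SW9: 39 + 28 = 67 hops' cost.

67 hops' cost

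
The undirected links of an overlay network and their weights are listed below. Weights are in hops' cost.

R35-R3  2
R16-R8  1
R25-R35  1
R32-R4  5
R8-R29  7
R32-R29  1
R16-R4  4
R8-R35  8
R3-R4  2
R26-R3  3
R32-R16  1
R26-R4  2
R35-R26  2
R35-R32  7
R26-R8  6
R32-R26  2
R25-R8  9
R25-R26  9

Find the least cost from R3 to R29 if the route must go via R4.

7 hops' cost

Shortest R3→R4: R3–R4 = 2
Shortest R4→R29: R4–R26–R32–R29 = 5
Total via R4: 2 + 5 = 7 hops' cost.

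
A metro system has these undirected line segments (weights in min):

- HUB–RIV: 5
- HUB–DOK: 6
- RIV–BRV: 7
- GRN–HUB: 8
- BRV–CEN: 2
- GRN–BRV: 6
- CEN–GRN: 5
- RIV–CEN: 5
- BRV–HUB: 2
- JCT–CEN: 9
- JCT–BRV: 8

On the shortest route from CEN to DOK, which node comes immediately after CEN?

BRV

Compare a few routes:
CEN–GRN–BRV–HUB–DOK: 5+6+2+6 = 19
CEN–RIV–HUB–DOK: 5+5+6 = 16
CEN–BRV–HUB–DOK: 2+2+6 = 10
CEN–GRN–HUB–DOK: 5+8+6 = 19
Cheapest is CEN–BRV–HUB–DOK at 10 min.
So from CEN the first move is to BRV.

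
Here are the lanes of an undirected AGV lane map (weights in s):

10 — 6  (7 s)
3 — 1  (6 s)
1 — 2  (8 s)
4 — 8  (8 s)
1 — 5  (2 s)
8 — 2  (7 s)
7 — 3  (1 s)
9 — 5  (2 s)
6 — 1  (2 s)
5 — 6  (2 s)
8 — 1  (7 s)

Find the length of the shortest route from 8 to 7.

Shortest distances from 8:
8: 0
1: 7  (via 8)
2: 7  (via 8)
4: 8  (via 8)
5: 9  (via 1)
6: 9  (via 1)
9: 11  (via 5)
3: 13  (via 1)
7: 14  (via 3)
Shortest route: 8–1–3–7 = 14 s.

14 s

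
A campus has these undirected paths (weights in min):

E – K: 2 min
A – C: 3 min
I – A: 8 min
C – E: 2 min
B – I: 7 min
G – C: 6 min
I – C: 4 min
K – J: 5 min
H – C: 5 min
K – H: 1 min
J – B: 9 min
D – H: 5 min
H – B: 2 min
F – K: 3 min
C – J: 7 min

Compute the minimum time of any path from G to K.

Compare a few routes:
G → C → H → K: 6+5+1 = 12
G → C → E → K: 6+2+2 = 10
Cheapest is G → C → E → K at 10 min.

10 min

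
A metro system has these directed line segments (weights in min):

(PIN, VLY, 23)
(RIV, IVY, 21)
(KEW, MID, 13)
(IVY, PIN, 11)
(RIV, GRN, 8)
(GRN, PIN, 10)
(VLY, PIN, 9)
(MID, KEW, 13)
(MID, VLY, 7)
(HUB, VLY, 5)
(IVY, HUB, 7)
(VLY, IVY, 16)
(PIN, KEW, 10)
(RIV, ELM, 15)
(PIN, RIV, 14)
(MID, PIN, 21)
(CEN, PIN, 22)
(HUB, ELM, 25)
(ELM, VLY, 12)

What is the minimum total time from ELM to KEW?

31 min

Settle nodes by increasing distance from ELM:
ELM: 0
VLY: 12  (via ELM)
PIN: 21  (via VLY)
IVY: 28  (via VLY)
KEW: 31  (via PIN)
Shortest route: ELM → VLY → PIN → KEW = 31 min.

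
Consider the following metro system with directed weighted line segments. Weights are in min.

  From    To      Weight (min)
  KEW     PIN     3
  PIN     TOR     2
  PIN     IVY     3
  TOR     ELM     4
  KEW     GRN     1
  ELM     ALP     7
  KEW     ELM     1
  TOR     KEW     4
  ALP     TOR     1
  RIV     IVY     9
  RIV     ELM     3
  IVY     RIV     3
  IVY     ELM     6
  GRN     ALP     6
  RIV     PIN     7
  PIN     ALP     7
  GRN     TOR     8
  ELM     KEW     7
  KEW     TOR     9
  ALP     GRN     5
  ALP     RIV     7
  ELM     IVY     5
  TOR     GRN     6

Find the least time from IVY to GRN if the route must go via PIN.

Best IVY to PIN: IVY–RIV–PIN costing 10
Best PIN to GRN: PIN–TOR–KEW–GRN costing 7
Total via PIN: 10 + 7 = 17 min.

17 min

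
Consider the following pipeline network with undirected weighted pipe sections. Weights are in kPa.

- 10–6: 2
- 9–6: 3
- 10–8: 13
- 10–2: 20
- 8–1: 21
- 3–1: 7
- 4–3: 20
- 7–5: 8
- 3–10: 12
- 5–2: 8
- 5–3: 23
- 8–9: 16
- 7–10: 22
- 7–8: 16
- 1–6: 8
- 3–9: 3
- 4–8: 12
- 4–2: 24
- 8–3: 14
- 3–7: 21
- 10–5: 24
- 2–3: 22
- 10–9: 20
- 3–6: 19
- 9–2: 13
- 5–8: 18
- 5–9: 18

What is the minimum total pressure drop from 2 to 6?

16 kPa

Running Dijkstra from 2:
2: 0
5: 8  (via 2)
9: 13  (via 2)
3: 16  (via 9)
6: 16  (via 9)
Shortest route: 2–9–6 = 16 kPa.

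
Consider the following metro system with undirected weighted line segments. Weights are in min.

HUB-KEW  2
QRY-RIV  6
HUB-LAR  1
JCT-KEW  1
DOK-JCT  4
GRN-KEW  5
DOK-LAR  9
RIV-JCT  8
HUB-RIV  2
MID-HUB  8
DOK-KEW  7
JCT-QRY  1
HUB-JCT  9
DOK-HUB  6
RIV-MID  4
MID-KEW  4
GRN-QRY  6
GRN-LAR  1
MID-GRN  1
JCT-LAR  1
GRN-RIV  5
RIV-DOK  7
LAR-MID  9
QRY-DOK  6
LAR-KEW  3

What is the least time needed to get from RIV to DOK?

7 min

Compare a few routes:
RIV → DOK: 7 = 7
RIV → HUB → KEW → JCT → DOK: 2+2+1+4 = 9
RIV → HUB → LAR → JCT → DOK: 2+1+1+4 = 8
RIV → HUB → DOK: 2+6 = 8
Cheapest is RIV → DOK at 7 min.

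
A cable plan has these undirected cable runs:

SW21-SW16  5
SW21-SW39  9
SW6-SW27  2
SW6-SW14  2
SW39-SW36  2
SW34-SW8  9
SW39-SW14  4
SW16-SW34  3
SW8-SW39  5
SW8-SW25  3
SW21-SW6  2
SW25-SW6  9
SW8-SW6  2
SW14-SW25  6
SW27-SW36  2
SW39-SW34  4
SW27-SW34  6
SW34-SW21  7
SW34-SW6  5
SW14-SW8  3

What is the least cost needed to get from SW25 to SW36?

Running Dijkstra from SW25:
SW25: 0
SW8: 3  (via SW25)
SW6: 5  (via SW8)
SW14: 6  (via SW25)
SW21: 7  (via SW6)
SW27: 7  (via SW6)
SW39: 8  (via SW8)
SW36: 9  (via SW27)
Shortest route: SW25 → SW8 → SW6 → SW27 → SW36 = 9.

9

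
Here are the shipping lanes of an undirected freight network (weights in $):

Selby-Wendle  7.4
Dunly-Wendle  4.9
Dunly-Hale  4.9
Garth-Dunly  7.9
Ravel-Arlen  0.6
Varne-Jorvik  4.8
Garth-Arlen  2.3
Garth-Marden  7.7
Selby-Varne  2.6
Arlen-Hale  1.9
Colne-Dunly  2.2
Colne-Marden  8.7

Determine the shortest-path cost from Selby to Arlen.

$19.1

Shortest distances from Selby:
Selby: 0
Varne: 2.6  (via Selby)
Jorvik: 7.4  (via Varne)
Wendle: 7.4  (via Selby)
Dunly: 12.3  (via Wendle)
Colne: 14.5  (via Dunly)
Hale: 17.2  (via Dunly)
Arlen: 19.1  (via Hale)
Shortest route: Selby → Wendle → Dunly → Hale → Arlen = $19.1.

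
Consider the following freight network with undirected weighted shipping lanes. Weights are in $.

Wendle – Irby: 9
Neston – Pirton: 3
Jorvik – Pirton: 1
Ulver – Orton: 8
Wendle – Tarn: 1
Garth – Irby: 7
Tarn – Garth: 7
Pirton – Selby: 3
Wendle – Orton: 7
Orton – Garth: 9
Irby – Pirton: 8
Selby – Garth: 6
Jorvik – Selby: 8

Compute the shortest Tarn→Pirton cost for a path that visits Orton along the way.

Shortest Tarn→Orton: Tarn–Wendle–Orton = 8
Shortest Orton→Pirton: Orton–Garth–Selby–Pirton = 18
Total via Orton: 8 + 18 = $26.

$26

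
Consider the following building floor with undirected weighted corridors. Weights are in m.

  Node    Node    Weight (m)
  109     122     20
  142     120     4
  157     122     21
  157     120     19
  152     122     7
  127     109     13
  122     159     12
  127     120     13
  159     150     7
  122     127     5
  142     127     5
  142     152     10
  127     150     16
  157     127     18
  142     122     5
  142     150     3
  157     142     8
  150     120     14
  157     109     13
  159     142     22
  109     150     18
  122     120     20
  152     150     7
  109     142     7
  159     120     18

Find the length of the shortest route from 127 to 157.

Running Dijkstra from 127:
127: 0
142: 5  (via 127)
122: 5  (via 127)
150: 8  (via 142)
120: 9  (via 142)
109: 12  (via 142)
152: 12  (via 122)
157: 13  (via 142)
Shortest route: 127–142–157 = 13 m.

13 m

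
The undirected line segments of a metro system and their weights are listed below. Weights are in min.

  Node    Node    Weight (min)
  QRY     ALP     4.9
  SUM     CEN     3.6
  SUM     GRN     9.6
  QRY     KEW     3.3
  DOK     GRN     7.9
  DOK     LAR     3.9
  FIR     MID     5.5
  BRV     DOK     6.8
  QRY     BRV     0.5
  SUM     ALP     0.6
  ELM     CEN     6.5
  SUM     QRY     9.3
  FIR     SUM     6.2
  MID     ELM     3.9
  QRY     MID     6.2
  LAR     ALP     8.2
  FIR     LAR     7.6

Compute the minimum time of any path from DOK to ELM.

17.4 min

Shortest distances from DOK:
DOK: 0
LAR: 3.9  (via DOK)
BRV: 6.8  (via DOK)
QRY: 7.3  (via BRV)
GRN: 7.9  (via DOK)
KEW: 10.6  (via QRY)
FIR: 11.5  (via LAR)
ALP: 12.1  (via LAR)
SUM: 12.7  (via ALP)
MID: 13.5  (via QRY)
CEN: 16.3  (via SUM)
ELM: 17.4  (via MID)
Shortest route: DOK–BRV–QRY–MID–ELM = 17.4 min.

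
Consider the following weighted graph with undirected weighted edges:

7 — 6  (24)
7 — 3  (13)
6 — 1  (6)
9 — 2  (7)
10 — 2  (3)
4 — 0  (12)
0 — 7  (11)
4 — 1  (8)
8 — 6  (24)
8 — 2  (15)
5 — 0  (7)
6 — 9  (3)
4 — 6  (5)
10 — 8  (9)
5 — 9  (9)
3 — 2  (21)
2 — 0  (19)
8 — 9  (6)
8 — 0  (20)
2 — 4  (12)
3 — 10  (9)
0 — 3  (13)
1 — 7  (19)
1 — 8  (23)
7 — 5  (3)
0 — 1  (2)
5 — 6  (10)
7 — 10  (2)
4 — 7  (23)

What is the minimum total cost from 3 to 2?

12

Shortest distances from 3:
3: 0
10: 9  (via 3)
7: 11  (via 10)
2: 12  (via 10)
Shortest route: 3–10–2 = 12.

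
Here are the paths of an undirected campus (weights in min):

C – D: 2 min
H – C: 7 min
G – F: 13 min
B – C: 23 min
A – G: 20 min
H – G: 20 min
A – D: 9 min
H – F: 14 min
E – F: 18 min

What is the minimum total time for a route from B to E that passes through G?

81 min

Shortest B→G: B → C → H → G = 50
Best G to E: G → F → E costing 31
Total via G: 50 + 31 = 81 min.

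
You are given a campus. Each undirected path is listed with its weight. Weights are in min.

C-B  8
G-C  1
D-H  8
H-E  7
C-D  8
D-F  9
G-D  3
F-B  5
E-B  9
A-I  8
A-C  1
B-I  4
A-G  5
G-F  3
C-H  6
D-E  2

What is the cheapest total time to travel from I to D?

13 min

Settle nodes by increasing distance from I:
I: 0
B: 4  (via I)
A: 8  (via I)
C: 9  (via A)
F: 9  (via B)
G: 10  (via C)
D: 13  (via G)
Shortest route: I → A → C → G → D = 13 min.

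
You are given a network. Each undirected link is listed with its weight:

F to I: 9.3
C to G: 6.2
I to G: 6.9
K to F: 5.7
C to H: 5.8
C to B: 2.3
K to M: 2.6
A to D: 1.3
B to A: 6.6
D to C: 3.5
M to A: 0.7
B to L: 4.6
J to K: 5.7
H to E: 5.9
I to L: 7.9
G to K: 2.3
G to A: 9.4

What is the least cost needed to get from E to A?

16.5

Candidate routes:
E–H–C–D–A: 5.9+5.8+3.5+1.3 = 16.5
E–H–C–B–A: 5.9+5.8+2.3+6.6 = 20.6
E–H–C–G–K–M–A: 5.9+5.8+6.2+2.3+2.6+0.7 = 23.5
The minimum is 16.5 via E–H–C–D–A.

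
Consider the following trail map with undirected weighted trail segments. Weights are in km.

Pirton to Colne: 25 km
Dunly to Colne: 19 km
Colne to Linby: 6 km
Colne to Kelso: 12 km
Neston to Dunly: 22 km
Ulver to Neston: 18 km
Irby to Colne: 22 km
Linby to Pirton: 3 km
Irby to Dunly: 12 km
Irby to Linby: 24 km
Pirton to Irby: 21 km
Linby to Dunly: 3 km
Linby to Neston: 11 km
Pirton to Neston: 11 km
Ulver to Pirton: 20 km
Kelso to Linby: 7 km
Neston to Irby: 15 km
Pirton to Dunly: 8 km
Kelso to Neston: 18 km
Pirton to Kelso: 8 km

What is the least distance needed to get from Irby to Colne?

21 km

Settle nodes by increasing distance from Irby:
Irby: 0
Dunly: 12  (via Irby)
Linby: 15  (via Dunly)
Neston: 15  (via Irby)
Pirton: 18  (via Linby)
Colne: 21  (via Linby)
Shortest route: Irby–Dunly–Linby–Colne = 21 km.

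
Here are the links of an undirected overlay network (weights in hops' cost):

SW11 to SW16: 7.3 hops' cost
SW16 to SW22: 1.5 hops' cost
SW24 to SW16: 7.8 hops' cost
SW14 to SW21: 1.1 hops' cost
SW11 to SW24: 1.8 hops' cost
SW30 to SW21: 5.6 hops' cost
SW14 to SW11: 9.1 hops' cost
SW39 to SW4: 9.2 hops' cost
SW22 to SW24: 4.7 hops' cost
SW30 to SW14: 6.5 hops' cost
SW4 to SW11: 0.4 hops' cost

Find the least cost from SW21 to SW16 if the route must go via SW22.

Shortest SW21→SW22: SW21 → SW14 → SW11 → SW24 → SW22 = 16.7
Best SW22 to SW16: SW22 → SW16 costing 1.5
Total via SW22: 16.7 + 1.5 = 18.2 hops' cost.

18.2 hops' cost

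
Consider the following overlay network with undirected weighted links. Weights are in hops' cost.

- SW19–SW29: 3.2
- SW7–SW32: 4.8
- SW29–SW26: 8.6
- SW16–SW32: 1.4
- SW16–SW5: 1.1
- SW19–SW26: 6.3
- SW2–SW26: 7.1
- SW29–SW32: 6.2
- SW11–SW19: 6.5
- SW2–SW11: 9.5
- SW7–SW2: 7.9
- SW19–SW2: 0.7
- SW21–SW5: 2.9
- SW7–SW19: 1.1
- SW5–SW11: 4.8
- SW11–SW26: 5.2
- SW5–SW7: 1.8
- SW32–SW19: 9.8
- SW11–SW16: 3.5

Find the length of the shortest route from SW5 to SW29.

Enumerating some paths:
SW5 - SW16 - SW32 - SW29: 1.1+1.4+6.2 = 8.7
SW5 - SW7 - SW32 - SW29: 1.8+4.8+6.2 = 12.8
SW5 - SW7 - SW19 - SW29: 1.8+1.1+3.2 = 6.1
SW5 - SW16 - SW32 - SW7 - SW19 - SW29: 1.1+1.4+4.8+1.1+3.2 = 11.6
Cheapest is SW5 - SW7 - SW19 - SW29 at 6.1 hops' cost.

6.1 hops' cost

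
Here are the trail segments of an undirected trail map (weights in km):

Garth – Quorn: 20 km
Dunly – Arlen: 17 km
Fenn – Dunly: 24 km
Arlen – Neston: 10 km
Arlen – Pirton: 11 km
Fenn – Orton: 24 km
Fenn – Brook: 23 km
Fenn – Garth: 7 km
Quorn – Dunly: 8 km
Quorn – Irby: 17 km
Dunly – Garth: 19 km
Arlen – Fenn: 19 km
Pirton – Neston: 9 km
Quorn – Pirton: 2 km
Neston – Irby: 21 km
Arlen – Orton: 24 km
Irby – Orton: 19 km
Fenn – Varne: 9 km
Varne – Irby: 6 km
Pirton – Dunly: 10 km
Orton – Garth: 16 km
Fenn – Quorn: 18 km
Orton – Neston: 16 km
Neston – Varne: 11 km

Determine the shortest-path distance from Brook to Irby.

Candidate routes:
Brook - Fenn - Varne - Irby: 23+9+6 = 38
Brook - Fenn - Quorn - Irby: 23+18+17 = 58
Cheapest is Brook - Fenn - Varne - Irby at 38 km.

38 km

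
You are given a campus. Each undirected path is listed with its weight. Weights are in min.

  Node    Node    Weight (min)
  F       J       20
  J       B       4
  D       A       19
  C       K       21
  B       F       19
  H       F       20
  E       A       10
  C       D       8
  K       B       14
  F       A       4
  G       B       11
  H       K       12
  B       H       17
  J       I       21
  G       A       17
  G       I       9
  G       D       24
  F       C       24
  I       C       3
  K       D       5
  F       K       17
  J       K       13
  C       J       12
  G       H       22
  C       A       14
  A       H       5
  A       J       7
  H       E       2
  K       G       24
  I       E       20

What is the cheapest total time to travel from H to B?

Settle nodes by increasing distance from H:
H: 0
E: 2  (via H)
A: 5  (via H)
F: 9  (via A)
J: 12  (via A)
K: 12  (via H)
B: 16  (via J)
Shortest route: H → A → J → B = 16 min.

16 min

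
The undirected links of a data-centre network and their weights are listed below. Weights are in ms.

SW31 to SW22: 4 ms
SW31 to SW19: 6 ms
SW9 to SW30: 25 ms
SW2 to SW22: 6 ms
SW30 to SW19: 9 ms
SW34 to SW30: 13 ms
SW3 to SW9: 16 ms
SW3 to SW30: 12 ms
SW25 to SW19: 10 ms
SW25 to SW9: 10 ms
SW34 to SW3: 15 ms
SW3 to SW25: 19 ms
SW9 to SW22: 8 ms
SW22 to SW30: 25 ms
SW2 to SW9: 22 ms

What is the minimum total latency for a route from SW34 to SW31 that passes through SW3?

42 ms

Shortest SW34→SW3: SW34 → SW3 = 15
Shortest SW3→SW31: SW3 → SW30 → SW19 → SW31 = 27
Total via SW3: 15 + 27 = 42 ms.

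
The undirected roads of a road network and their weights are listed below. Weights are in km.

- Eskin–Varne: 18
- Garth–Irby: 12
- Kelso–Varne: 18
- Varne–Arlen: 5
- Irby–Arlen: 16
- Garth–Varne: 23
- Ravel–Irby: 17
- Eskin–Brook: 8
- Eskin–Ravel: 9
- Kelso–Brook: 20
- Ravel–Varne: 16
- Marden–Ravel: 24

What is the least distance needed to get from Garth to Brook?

46 km

Compare a few routes:
Garth → Varne → Eskin → Brook: 23+18+8 = 49
Garth → Irby → Ravel → Eskin → Brook: 12+17+9+8 = 46
Cheapest is Garth → Irby → Ravel → Eskin → Brook at 46 km.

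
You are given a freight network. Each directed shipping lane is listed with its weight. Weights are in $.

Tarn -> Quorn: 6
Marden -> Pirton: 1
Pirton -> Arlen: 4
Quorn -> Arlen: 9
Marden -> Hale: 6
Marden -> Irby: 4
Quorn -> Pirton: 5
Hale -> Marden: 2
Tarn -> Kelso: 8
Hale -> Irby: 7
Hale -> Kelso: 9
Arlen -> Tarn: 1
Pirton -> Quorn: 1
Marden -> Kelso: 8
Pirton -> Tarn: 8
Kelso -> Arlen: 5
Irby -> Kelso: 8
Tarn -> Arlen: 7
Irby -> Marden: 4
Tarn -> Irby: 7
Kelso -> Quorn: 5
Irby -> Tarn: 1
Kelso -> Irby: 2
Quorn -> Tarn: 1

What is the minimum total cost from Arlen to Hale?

$18

Settle nodes by increasing distance from Arlen:
Arlen: 0
Tarn: 1  (via Arlen)
Quorn: 7  (via Tarn)
Irby: 8  (via Tarn)
Kelso: 9  (via Tarn)
Pirton: 12  (via Quorn)
Marden: 12  (via Irby)
Hale: 18  (via Marden)
Shortest route: Arlen–Tarn–Irby–Marden–Hale = $18.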